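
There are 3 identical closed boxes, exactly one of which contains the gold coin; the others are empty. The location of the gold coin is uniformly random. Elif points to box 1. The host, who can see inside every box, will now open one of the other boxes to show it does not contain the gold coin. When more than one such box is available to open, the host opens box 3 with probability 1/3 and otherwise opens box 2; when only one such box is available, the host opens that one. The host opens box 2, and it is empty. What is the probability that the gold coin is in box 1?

Condition on the true location of the gold coin.
If it is in box 1 (prior 1/3): box 3 is available but not opened, probability 2/3; weight (1/3)·(2/3) = 2/9.
If it is in box 2 (prior 1/3): the host opened box 2, so this case is ruled out; weight (1/3)·0 = 0.
If it is in box 3 (prior 1/3): only box 2 is available, probability 1; weight (1/3)·1 = 1/3.
The weights sum to 5/9.
So P(the gold coin in box 1 | the host opened box 2) = (2/9) / (5/9) = 2/5.

2/5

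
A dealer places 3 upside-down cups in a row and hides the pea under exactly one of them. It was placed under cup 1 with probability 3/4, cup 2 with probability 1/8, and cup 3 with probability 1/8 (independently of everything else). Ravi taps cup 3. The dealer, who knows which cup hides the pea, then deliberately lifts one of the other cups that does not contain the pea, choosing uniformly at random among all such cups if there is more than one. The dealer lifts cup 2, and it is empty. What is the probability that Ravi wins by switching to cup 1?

12/13

Condition on the true location of the pea.
If it is under cup 1 (prior 3/4): the dealer has no choice, probability 1; weight (3/4)·1 = 3/4.
If it is under cup 2 (prior 1/8): the dealer opened cup 2, so this case is ruled out; weight (1/8)·0 = 0.
If it is under cup 3 (prior 1/8): the dealer has 2 equally likely choices, so probability 1/2; weight (1/8)·(1/2) = 1/16.
The weights sum to 13/16.
So P(the pea under cup 1 | the dealer opened cup 2) = (3/4) / (13/16) = 12/13.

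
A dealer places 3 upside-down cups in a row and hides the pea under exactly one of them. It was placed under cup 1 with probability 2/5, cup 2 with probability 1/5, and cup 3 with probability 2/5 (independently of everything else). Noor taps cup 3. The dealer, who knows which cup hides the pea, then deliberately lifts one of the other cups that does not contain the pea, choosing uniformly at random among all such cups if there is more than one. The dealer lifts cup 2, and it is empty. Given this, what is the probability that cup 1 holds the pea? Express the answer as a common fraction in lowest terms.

2/3

Apply Bayes' rule, conditioning on where the pea actually is.
If it is under cup 1 (prior 2/5): the dealer has no choice, probability 1; weight (2/5)·1 = 2/5.
If it is under cup 2 (prior 1/5): the dealer opened cup 2, so this case is ruled out; weight (1/5)·0 = 0.
If it is under cup 3 (prior 2/5): the dealer has 2 equally likely choices, so probability 1/2; weight (2/5)·(1/2) = 1/5.
The weights sum to 3/5.
So P(the pea under cup 1 | the dealer opened cup 2) = (2/5) / (3/5) = 2/3.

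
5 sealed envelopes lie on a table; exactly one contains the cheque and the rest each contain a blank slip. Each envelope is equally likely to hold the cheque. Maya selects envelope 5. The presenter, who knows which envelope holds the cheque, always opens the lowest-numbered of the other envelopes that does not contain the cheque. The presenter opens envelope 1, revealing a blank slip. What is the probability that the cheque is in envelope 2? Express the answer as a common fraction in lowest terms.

1/4

Condition on the true location of the cheque.
If it is in envelope 1 (prior 1/5): the presenter opened envelope 1, so this case is ruled out; weight (1/5)·0 = 0.
If it is in any of envelopes 2, 3, 4, and 5 (prior 1/5 each): envelope 1 is the lowest-numbered option available, probability 1; weight (1/5)·1 = 1/5 each.
The weights sum to 4/5.
So P(the cheque in envelope 2 | the presenter opened envelope 1) = (1/5) / (4/5) = 1/4.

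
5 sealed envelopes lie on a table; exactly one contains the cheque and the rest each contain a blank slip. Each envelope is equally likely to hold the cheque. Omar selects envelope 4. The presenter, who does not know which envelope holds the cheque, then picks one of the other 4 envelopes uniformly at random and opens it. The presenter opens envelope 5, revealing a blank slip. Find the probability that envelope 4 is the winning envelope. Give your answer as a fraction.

Because the presenter chose which envelope to open without knowing where the cheque is, the choice is independent of the prize location. Learning that envelope 5 does not hold the cheque simply rules out that one location and leaves the remaining 4 envelopes still equally likely by symmetry.
So P(the cheque in envelope 4) = 1/4.

1/4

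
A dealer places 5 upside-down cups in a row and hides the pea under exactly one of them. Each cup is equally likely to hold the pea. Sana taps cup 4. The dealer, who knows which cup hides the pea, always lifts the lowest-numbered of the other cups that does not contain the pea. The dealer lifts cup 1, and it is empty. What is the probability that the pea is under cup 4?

1/4

Condition on the true location of the pea.
If it is under cup 1 (prior 1/5): the dealer opened cup 1, so this case is ruled out; weight (1/5)·0 = 0.
If it is under any of cups 2, 3, 4, and 5 (prior 1/5 each): cup 1 is the lowest-numbered option available, probability 1; weight (1/5)·1 = 1/5 each.
The weights sum to 4/5.
So P(the pea under cup 4 | the dealer opened cup 1) = (1/5) / (4/5) = 1/4.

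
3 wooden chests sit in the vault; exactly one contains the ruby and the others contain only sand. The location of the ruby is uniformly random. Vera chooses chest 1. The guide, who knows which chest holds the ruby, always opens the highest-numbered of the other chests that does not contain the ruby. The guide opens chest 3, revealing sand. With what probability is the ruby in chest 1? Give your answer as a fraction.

1/2

Consider each possible location of the ruby in turn.
If it is in either of chests 1 and 2 (prior 1/3 each): chest 3 is the highest-numbered option available, probability 1; weight (1/3)·1 = 1/3 each.
If it is in chest 3 (prior 1/3): the guide opened chest 3, so this case is ruled out; weight (1/3)·0 = 0.
The weights sum to 2/3.
So P(the ruby in chest 1 | the guide opened chest 3) = (1/3) / (2/3) = 1/2.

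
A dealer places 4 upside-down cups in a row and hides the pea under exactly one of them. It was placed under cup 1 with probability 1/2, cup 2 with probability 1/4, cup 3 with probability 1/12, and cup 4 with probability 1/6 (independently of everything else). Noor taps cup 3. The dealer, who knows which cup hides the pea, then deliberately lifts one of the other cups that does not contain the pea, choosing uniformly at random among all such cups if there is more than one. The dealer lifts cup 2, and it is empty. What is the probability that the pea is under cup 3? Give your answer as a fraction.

1/13

Apply Bayes' rule, conditioning on where the pea actually is.
If it is under cup 1 (prior 1/2): the dealer has 2 equally likely choices, so probability 1/2; weight (1/2)·(1/2) = 1/4.
If it is under cup 2 (prior 1/4): the dealer opened cup 2, so this case is ruled out; weight (1/4)·0 = 0.
If it is under cup 3 (prior 1/12): the dealer has 3 equally likely choices, so probability 1/3; weight (1/12)·(1/3) = 1/36.
If it is under cup 4 (prior 1/6): the dealer has 2 equally likely choices, so probability 1/2; weight (1/6)·(1/2) = 1/12.
The weights sum to 13/36.
So P(the pea under cup 3 | the dealer opened cup 2) = (1/36) / (13/36) = 1/13.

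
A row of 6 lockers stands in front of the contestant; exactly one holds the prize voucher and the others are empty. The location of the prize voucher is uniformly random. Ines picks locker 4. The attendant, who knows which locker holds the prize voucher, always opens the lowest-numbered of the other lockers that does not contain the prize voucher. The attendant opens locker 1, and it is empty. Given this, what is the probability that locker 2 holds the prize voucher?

1/5

Condition on the true location of the prize voucher.
If it is in locker 1 (prior 1/6): the attendant opened locker 1, so this case is ruled out; weight (1/6)·0 = 0.
If it is in any of lockers 2, 3, 4, 5, and 6 (prior 1/6 each): locker 1 is the lowest-numbered option available, probability 1; weight (1/6)·1 = 1/6 each.
The weights sum to 5/6.
So P(the prize voucher in locker 2 | the attendant opened locker 1) = (1/6) / (5/6) = 1/5.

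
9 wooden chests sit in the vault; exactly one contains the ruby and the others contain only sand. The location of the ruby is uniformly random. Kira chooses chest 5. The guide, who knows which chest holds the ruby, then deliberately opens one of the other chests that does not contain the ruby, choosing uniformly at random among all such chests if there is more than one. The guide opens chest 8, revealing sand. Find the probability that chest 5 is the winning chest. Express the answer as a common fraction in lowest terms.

Condition on the true location of the ruby.
If it is in any of chests 1, 2, 3, 4, 6, 7, and 9 (prior 1/9 each): the guide has 7 equally likely choices, so probability 1/7; weight (1/9)·(1/7) = 1/63 each.
If it is in chest 5 (prior 1/9): the guide has 8 equally likely choices, so probability 1/8; weight (1/9)·(1/8) = 1/72.
If it is in chest 8 (prior 1/9): the guide opened chest 8, so this case is ruled out; weight (1/9)·0 = 0.
The weights sum to 1/8.
So P(the ruby in chest 5 | the guide opened chest 8) = (1/72) / (1/8) = 1/9.

1/9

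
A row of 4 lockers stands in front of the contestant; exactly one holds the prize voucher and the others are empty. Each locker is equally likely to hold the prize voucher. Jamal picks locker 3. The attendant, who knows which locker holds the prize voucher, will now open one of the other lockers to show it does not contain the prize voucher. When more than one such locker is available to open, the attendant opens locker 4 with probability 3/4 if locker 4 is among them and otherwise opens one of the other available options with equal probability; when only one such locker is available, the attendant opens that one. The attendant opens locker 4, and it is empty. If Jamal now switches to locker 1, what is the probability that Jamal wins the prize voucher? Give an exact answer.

1/3

Consider each possible location of the prize voucher in turn.
If it is in any of lockers 1, 2, and 3 (prior 1/4 each): locker 4 is available, opened with probability 3/4; weight (1/4)·(3/4) = 3/16 each.
If it is in locker 4 (prior 1/4): the attendant opened locker 4, so this case is ruled out; weight (1/4)·0 = 0.
The weights sum to 9/16.
So P(the prize voucher in locker 1 | the attendant opened locker 4) = (3/16) / (9/16) = 1/3.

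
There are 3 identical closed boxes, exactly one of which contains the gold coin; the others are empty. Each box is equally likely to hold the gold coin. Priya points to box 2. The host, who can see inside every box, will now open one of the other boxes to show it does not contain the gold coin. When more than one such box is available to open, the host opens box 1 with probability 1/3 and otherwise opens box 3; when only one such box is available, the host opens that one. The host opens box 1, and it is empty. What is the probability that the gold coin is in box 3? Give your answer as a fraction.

3/4

Apply Bayes' rule, conditioning on where the gold coin actually is.
If it is in box 1 (prior 1/3): the host opened box 1, so this case is ruled out; weight (1/3)·0 = 0.
If it is in box 2 (prior 1/3): box 1 is available, opened with probability 1/3; weight (1/3)·(1/3) = 1/9.
If it is in box 3 (prior 1/3): only box 1 is available, probability 1; weight (1/3)·1 = 1/3.
The weights sum to 4/9.
So P(the gold coin in box 3 | the host opened box 1) = (1/3) / (4/9) = 3/4.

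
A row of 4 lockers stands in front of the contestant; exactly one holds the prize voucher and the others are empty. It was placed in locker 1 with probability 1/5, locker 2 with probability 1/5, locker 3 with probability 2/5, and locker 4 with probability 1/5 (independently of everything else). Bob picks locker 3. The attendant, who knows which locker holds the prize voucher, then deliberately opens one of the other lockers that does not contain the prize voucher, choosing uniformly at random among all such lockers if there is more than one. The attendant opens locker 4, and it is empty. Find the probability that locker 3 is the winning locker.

2/5

Condition on the true location of the prize voucher.
If it is in either of lockers 1 and 2 (prior 1/5 each): the attendant has 2 equally likely choices, so probability 1/2; weight (1/5)·(1/2) = 1/10 each.
If it is in locker 3 (prior 2/5): the attendant has 3 equally likely choices, so probability 1/3; weight (2/5)·(1/3) = 2/15.
If it is in locker 4 (prior 1/5): the attendant opened locker 4, so this case is ruled out; weight (1/5)·0 = 0.
The weights sum to 1/3.
So P(the prize voucher in locker 3 | the attendant opened locker 4) = (2/15) / (1/3) = 2/5.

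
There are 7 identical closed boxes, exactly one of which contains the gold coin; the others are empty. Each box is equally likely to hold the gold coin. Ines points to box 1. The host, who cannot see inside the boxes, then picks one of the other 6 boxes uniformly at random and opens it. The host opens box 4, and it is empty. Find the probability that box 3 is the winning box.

1/6

Because the host chose which box to open without knowing where the gold coin is, the choice is independent of the prize location. Learning that box 4 does not hold the gold coin simply rules out that one location and leaves the remaining 6 boxes still equally likely by symmetry.
So P(the gold coin in box 3) = 1/6.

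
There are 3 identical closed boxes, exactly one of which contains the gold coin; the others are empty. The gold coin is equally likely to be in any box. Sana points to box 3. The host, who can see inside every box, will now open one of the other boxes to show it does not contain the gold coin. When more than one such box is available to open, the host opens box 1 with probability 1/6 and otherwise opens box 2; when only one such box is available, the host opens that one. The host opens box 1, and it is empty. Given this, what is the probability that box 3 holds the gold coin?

1/7

Condition on the true location of the gold coin.
If it is in box 1 (prior 1/3): the host opened box 1, so this case is ruled out; weight (1/3)·0 = 0.
If it is in box 2 (prior 1/3): only box 1 is available, probability 1; weight (1/3)·1 = 1/3.
If it is in box 3 (prior 1/3): box 1 is available, opened with probability 1/6; weight (1/3)·(1/6) = 1/18.
The weights sum to 7/18.
So P(the gold coin in box 3 | the host opened box 1) = (1/18) / (7/18) = 1/7.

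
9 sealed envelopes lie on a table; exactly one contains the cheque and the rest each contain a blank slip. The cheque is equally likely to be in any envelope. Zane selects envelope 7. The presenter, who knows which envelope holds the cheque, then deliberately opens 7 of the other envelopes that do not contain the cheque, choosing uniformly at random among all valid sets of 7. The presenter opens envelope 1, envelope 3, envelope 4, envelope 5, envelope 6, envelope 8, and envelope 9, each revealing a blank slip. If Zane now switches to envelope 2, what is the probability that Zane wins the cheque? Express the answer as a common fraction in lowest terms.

8/9

Consider each possible location of the cheque in turn.
If it is in any of envelopes 1, 3, 4, 5, 6, 8, and 9 (prior 1/9 each): that envelope was opened and seen not to hold the prize — ruled out; weight (1/9)·0 = 0 each.
If it is in envelope 2 (prior 1/9): the presenter has no choice, probability 1; weight (1/9)·1 = 1/9.
If it is in envelope 7 (prior 1/9): the presenter has 8 equally likely choices, so probability 1/8; weight (1/9)·(1/8) = 1/72.
The weights sum to 1/8.
So P(the cheque in envelope 2 | the presenter opened envelope 1, envelope 3, envelope 4, envelope 5, envelope 6, envelope 8, and envelope 9) = (1/9) / (1/8) = 8/9.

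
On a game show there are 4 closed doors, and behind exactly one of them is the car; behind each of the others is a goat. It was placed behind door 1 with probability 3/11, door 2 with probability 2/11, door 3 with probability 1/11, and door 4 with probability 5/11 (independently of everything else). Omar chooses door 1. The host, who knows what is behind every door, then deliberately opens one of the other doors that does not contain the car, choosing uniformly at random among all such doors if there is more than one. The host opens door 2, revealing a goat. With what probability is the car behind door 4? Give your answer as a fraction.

5/8

Condition on the true location of the car.
If it is behind door 1 (prior 3/11): the host has 3 equally likely choices, so probability 1/3; weight (3/11)·(1/3) = 1/11.
If it is behind door 2 (prior 2/11): the host opened door 2, so this case is ruled out; weight (2/11)·0 = 0.
If it is behind door 3 (prior 1/11): the host has 2 equally likely choices, so probability 1/2; weight (1/11)·(1/2) = 1/22.
If it is behind door 4 (prior 5/11): the host has 2 equally likely choices, so probability 1/2; weight (5/11)·(1/2) = 5/22.
The weights sum to 4/11.
So P(the car behind door 4 | the host opened door 2) = (5/22) / (4/11) = 5/8.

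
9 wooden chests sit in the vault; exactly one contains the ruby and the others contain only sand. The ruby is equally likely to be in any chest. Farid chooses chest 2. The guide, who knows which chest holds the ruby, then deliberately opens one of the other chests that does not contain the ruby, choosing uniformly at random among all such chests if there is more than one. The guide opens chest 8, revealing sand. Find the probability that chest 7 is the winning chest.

8/63

Apply Bayes' rule, conditioning on where the ruby actually is.
If it is in any of chests 1, 3, 4, 5, 6, 7, and 9 (prior 1/9 each): the guide has 7 equally likely choices, so probability 1/7; weight (1/9)·(1/7) = 1/63 each.
If it is in chest 2 (prior 1/9): the guide has 8 equally likely choices, so probability 1/8; weight (1/9)·(1/8) = 1/72.
If it is in chest 8 (prior 1/9): the guide opened chest 8, so this case is ruled out; weight (1/9)·0 = 0.
The weights sum to 1/8.
So P(the ruby in chest 7 | the guide opened chest 8) = (1/63) / (1/8) = 8/63.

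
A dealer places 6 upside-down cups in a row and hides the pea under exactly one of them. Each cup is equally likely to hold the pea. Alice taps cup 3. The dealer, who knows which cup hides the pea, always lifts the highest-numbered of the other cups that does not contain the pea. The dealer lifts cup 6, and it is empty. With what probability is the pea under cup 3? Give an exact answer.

1/5

Condition on the true location of the pea.
If it is under any of cups 1, 2, 3, 4, and 5 (prior 1/6 each): cup 6 is the highest-numbered option available, probability 1; weight (1/6)·1 = 1/6 each.
If it is under cup 6 (prior 1/6): the dealer opened cup 6, so this case is ruled out; weight (1/6)·0 = 0.
The weights sum to 5/6.
So P(the pea under cup 3 | the dealer opened cup 6) = (1/6) / (5/6) = 1/5.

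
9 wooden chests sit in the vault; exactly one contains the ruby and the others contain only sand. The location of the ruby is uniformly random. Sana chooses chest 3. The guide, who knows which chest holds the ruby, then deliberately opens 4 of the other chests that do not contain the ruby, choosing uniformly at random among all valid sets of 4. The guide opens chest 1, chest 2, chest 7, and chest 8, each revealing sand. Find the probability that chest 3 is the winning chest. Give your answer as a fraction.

1/9

Apply Bayes' rule, conditioning on where the ruby actually is.
If it is in any of chests 1, 2, 7, and 8 (prior 1/9 each): that chest was opened and seen not to hold the prize — ruled out; weight (1/9)·0 = 0 each.
If it is in chest 3 (prior 1/9): the guide has 70 equally likely choices, so probability 1/70; weight (1/9)·(1/70) = 1/630.
If it is in any of chests 4, 5, 6, and 9 (prior 1/9 each): the guide has 35 equally likely choices, so probability 1/35; weight (1/9)·(1/35) = 1/315 each.
The weights sum to 1/70.
So P(the ruby in chest 3 | the guide opened chest 1, chest 2, chest 7, and chest 8) = (1/630) / (1/70) = 1/9.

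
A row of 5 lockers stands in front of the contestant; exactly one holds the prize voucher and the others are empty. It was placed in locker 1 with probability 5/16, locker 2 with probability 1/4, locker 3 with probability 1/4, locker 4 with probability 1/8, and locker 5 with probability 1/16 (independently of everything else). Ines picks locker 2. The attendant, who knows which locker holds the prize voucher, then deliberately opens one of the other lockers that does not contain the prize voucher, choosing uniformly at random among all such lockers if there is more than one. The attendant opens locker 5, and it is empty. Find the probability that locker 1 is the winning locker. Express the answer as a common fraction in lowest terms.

5/14

Apply Bayes' rule, conditioning on where the prize voucher actually is.
If it is in locker 1 (prior 5/16): the attendant has 3 equally likely choices, so probability 1/3; weight (5/16)·(1/3) = 5/48.
If it is in locker 2 (prior 1/4): the attendant has 4 equally likely choices, so probability 1/4; weight (1/4)·(1/4) = 1/16.
If it is in locker 3 (prior 1/4): the attendant has 3 equally likely choices, so probability 1/3; weight (1/4)·(1/3) = 1/12.
If it is in locker 4 (prior 1/8): the attendant has 3 equally likely choices, so probability 1/3; weight (1/8)·(1/3) = 1/24.
If it is in locker 5 (prior 1/16): the attendant opened locker 5, so this case is ruled out; weight (1/16)·0 = 0.
The weights sum to 7/24.
So P(the prize voucher in locker 1 | the attendant opened locker 5) = (5/48) / (7/24) = 5/14.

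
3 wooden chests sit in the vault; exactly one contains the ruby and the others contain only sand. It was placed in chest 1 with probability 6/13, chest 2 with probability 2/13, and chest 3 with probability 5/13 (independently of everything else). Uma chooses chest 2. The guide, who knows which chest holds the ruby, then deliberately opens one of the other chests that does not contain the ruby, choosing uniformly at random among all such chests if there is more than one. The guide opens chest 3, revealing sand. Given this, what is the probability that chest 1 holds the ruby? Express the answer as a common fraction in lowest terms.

6/7

Condition on the true location of the ruby.
If it is in chest 1 (prior 6/13): the guide has no choice, probability 1; weight (6/13)·1 = 6/13.
If it is in chest 2 (prior 2/13): the guide has 2 equally likely choices, so probability 1/2; weight (2/13)·(1/2) = 1/13.
If it is in chest 3 (prior 5/13): the guide opened chest 3, so this case is ruled out; weight (5/13)·0 = 0.
The weights sum to 7/13.
So P(the ruby in chest 1 | the guide opened chest 3) = (6/13) / (7/13) = 6/7.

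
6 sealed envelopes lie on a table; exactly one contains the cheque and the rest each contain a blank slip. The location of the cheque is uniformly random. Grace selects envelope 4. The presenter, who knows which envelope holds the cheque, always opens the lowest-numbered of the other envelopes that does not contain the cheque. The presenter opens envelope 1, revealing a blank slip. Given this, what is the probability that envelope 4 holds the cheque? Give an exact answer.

Consider each possible location of the cheque in turn.
If it is in envelope 1 (prior 1/6): the presenter opened envelope 1, so this case is ruled out; weight (1/6)·0 = 0.
If it is in any of envelopes 2, 3, 4, 5, and 6 (prior 1/6 each): envelope 1 is the lowest-numbered option available, probability 1; weight (1/6)·1 = 1/6 each.
The weights sum to 5/6.
So P(the cheque in envelope 4 | the presenter opened envelope 1) = (1/6) / (5/6) = 1/5.

1/5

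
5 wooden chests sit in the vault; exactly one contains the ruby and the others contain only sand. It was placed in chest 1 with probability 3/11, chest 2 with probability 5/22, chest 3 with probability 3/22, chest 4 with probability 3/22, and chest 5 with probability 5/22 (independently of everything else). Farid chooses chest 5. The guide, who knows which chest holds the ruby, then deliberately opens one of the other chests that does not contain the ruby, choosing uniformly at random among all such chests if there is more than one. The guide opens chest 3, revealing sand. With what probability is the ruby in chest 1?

24/71

Condition on the true location of the ruby.
If it is in chest 1 (prior 3/11): the guide has 3 equally likely choices, so probability 1/3; weight (3/11)·(1/3) = 1/11.
If it is in chest 2 (prior 5/22): the guide has 3 equally likely choices, so probability 1/3; weight (5/22)·(1/3) = 5/66.
If it is in chest 3 (prior 3/22): the guide opened chest 3, so this case is ruled out; weight (3/22)·0 = 0.
If it is in chest 4 (prior 3/22): the guide has 3 equally likely choices, so probability 1/3; weight (3/22)·(1/3) = 1/22.
If it is in chest 5 (prior 5/22): the guide has 4 equally likely choices, so probability 1/4; weight (5/22)·(1/4) = 5/88.
The weights sum to 71/264.
So P(the ruby in chest 1 | the guide opened chest 3) = (1/11) / (71/264) = 24/71.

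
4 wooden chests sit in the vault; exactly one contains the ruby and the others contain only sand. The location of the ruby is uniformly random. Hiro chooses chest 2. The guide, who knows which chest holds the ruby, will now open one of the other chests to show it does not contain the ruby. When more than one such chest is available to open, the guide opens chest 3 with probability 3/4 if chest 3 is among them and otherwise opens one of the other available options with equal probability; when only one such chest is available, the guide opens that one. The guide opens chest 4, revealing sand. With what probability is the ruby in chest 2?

Condition on the true location of the ruby.
If it is in chest 1 (prior 1/4): chest 3 is available but not opened, probability 1/4; weight (1/4)·(1/4) = 1/16.
If it is in chest 2 (prior 1/4): chest 3 is available but not opened; chest 4 gets probability (1 − 3/4)/2 = 1/8; weight (1/4)·(1/8) = 1/32.
If it is in chest 3 (prior 1/4): chest 3 holds the prize so is unavailable; the guide chooses uniformly among the 2 others, probability 1/2; weight (1/4)·(1/2) = 1/8.
If it is in chest 4 (prior 1/4): the guide opened chest 4, so this case is ruled out; weight (1/4)·0 = 0.
The weights sum to 7/32.
So P(the ruby in chest 2 | the guide opened chest 4) = (1/32) / (7/32) = 1/7.

1/7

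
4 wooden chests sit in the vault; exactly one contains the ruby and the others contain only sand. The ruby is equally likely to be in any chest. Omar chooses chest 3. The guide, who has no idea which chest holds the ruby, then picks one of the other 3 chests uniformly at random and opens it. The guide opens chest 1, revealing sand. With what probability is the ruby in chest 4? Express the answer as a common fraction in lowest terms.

1/3

Because the guide chose which chest to open without knowing where the ruby is, the choice is independent of the prize location. Learning that chest 1 does not hold the ruby simply rules out that one location and leaves the remaining 3 chests still equally likely by symmetry.
So P(the ruby in chest 4) = 1/3.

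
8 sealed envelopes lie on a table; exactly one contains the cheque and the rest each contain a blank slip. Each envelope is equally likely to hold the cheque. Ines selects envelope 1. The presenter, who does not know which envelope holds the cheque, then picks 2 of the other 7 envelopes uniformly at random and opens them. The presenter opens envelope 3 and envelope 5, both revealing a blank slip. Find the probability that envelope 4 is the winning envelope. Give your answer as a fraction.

1/6

Apply Bayes' rule, conditioning on where the cheque actually is.
If it is in any of envelopes 1, 2, 4, 6, 7, and 8 (prior 1/8 each): the presenter picks exactly this set with probability 1/21 regardless, and none is the prize; weight (1/8)·(1/21) = 1/168 each.
If it is in either of envelopes 3 and 5 (prior 1/8 each): that envelope was opened and seen not to hold the prize — ruled out; weight (1/8)·0 = 0 each.
The weights sum to 1/28.
So P(the cheque in envelope 4 | the presenter opened envelope 3 and envelope 5) = (1/168) / (1/28) = 1/6.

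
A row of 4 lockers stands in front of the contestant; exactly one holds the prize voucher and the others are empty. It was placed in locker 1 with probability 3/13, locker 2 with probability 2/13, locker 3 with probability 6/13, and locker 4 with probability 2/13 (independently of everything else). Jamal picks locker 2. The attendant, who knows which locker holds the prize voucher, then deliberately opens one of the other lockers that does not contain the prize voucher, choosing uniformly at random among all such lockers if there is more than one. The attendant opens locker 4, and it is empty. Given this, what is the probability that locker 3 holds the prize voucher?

Apply Bayes' rule, conditioning on where the prize voucher actually is.
If it is in locker 1 (prior 3/13): the attendant has 2 equally likely choices, so probability 1/2; weight (3/13)·(1/2) = 3/26.
If it is in locker 2 (prior 2/13): the attendant has 3 equally likely choices, so probability 1/3; weight (2/13)·(1/3) = 2/39.
If it is in locker 3 (prior 6/13): the attendant has 2 equally likely choices, so probability 1/2; weight (6/13)·(1/2) = 3/13.
If it is in locker 4 (prior 2/13): the attendant opened locker 4, so this case is ruled out; weight (2/13)·0 = 0.
The weights sum to 31/78.
So P(the prize voucher in locker 3 | the attendant opened locker 4) = (3/13) / (31/78) = 18/31.

18/31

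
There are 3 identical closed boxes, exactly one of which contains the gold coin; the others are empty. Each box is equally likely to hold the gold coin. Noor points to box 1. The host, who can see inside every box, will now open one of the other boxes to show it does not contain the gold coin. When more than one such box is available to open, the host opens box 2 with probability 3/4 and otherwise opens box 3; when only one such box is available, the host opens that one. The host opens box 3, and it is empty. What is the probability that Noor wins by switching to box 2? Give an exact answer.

4/5

Apply Bayes' rule, conditioning on where the gold coin actually is.
If it is in box 1 (prior 1/3): box 2 is available but not opened, probability 1/4; weight (1/3)·(1/4) = 1/12.
If it is in box 2 (prior 1/3): only box 3 is available, probability 1; weight (1/3)·1 = 1/3.
If it is in box 3 (prior 1/3): the host opened box 3, so this case is ruled out; weight (1/3)·0 = 0.
The weights sum to 5/12.
So P(the gold coin in box 2 | the host opened box 3) = (1/3) / (5/12) = 4/5.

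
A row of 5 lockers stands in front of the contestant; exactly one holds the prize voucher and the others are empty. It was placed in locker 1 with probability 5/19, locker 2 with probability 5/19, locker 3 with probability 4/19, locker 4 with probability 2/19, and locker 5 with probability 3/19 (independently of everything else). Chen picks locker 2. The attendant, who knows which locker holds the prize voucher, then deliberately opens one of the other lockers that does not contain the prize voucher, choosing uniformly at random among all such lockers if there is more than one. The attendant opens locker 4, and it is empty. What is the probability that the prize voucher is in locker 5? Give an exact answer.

Condition on the true location of the prize voucher.
If it is in locker 1 (prior 5/19): the attendant has 3 equally likely choices, so probability 1/3; weight (5/19)·(1/3) = 5/57.
If it is in locker 2 (prior 5/19): the attendant has 4 equally likely choices, so probability 1/4; weight (5/19)·(1/4) = 5/76.
If it is in locker 3 (prior 4/19): the attendant has 3 equally likely choices, so probability 1/3; weight (4/19)·(1/3) = 4/57.
If it is in locker 4 (prior 2/19): the attendant opened locker 4, so this case is ruled out; weight (2/19)·0 = 0.
If it is in locker 5 (prior 3/19): the attendant has 3 equally likely choices, so probability 1/3; weight (3/19)·(1/3) = 1/19.
The weights sum to 21/76.
So P(the prize voucher in locker 5 | the attendant opened locker 4) = (1/19) / (21/76) = 4/21.

4/21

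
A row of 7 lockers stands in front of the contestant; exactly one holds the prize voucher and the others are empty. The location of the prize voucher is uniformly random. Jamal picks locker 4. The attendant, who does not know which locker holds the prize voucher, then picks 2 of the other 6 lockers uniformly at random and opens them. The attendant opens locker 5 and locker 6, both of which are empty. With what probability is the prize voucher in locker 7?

1/5

Because the attendant chose which lockers to open without knowing where the prize voucher is, the choice is independent of the prize location. Learning that none of the 2 opened lockers holds the prize voucher simply rules out those 2 locations and leaves the remaining 5 lockers still equally likely by symmetry.
So P(the prize voucher in locker 7) = 1/5.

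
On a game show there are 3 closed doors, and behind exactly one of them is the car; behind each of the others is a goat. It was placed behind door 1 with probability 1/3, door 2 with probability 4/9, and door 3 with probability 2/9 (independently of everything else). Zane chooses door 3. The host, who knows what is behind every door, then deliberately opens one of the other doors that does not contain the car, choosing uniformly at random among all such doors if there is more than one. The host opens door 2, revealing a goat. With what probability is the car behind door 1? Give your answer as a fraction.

3/4

Apply Bayes' rule, conditioning on where the car actually is.
If it is behind door 1 (prior 1/3): the host has no choice, probability 1; weight (1/3)·1 = 1/3.
If it is behind door 2 (prior 4/9): the host opened door 2, so this case is ruled out; weight (4/9)·0 = 0.
If it is behind door 3 (prior 2/9): the host has 2 equally likely choices, so probability 1/2; weight (2/9)·(1/2) = 1/9.
The weights sum to 4/9.
So P(the car behind door 1 | the host opened door 2) = (1/3) / (4/9) = 3/4.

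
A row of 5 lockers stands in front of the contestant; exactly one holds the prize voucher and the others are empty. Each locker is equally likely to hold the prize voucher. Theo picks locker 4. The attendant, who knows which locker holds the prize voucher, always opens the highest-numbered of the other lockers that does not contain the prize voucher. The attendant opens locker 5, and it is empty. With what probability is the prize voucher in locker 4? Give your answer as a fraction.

1/4

Apply Bayes' rule, conditioning on where the prize voucher actually is.
If it is in any of lockers 1, 2, 3, and 4 (prior 1/5 each): locker 5 is the highest-numbered option available, probability 1; weight (1/5)·1 = 1/5 each.
If it is in locker 5 (prior 1/5): the attendant opened locker 5, so this case is ruled out; weight (1/5)·0 = 0.
The weights sum to 4/5.
So P(the prize voucher in locker 4 | the attendant opened locker 5) = (1/5) / (4/5) = 1/4.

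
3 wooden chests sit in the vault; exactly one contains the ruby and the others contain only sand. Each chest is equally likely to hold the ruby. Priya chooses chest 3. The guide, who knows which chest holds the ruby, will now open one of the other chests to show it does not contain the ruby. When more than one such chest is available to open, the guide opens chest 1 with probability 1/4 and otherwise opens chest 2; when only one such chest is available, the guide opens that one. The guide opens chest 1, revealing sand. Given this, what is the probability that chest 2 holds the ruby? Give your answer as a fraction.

Condition on the true location of the ruby.
If it is in chest 1 (prior 1/3): the guide opened chest 1, so this case is ruled out; weight (1/3)·0 = 0.
If it is in chest 2 (prior 1/3): only chest 1 is available, probability 1; weight (1/3)·1 = 1/3.
If it is in chest 3 (prior 1/3): chest 1 is available, opened with probability 1/4; weight (1/3)·(1/4) = 1/12.
The weights sum to 5/12.
So P(the ruby in chest 2 | the guide opened chest 1) = (1/3) / (5/12) = 4/5.

4/5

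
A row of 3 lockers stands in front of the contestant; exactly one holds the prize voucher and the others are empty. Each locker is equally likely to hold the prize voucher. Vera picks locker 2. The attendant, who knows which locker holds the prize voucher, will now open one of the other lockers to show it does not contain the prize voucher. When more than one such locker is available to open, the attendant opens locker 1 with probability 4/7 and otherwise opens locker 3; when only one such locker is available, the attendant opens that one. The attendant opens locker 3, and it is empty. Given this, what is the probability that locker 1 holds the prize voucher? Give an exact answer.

7/10

Apply Bayes' rule, conditioning on where the prize voucher actually is.
If it is in locker 1 (prior 1/3): only locker 3 is available, probability 1; weight (1/3)·1 = 1/3.
If it is in locker 2 (prior 1/3): locker 1 is available but not opened, probability 3/7; weight (1/3)·(3/7) = 1/7.
If it is in locker 3 (prior 1/3): the attendant opened locker 3, so this case is ruled out; weight (1/3)·0 = 0.
The weights sum to 10/21.
So P(the prize voucher in locker 1 | the attendant opened locker 3) = (1/3) / (10/21) = 7/10.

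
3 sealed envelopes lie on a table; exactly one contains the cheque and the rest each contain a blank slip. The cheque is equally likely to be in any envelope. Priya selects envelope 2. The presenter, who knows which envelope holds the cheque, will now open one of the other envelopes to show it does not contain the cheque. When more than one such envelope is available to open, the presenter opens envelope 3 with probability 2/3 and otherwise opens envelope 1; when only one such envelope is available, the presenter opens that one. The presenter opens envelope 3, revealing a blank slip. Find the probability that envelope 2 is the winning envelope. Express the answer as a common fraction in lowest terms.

2/5

Consider each possible location of the cheque in turn.
If it is in envelope 1 (prior 1/3): only envelope 3 is available, probability 1; weight (1/3)·1 = 1/3.
If it is in envelope 2 (prior 1/3): envelope 3 is available, opened with probability 2/3; weight (1/3)·(2/3) = 2/9.
If it is in envelope 3 (prior 1/3): the presenter opened envelope 3, so this case is ruled out; weight (1/3)·0 = 0.
The weights sum to 5/9.
So P(the cheque in envelope 2 | the presenter opened envelope 3) = (2/9) / (5/9) = 2/5.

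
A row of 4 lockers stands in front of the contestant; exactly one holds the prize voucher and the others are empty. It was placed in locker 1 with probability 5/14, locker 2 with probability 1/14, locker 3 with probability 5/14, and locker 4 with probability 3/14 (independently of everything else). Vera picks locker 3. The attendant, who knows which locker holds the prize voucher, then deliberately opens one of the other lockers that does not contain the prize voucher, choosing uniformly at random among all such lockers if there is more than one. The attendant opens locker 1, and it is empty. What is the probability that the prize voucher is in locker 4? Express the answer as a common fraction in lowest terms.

9/22

Consider each possible location of the prize voucher in turn.
If it is in locker 1 (prior 5/14): the attendant opened locker 1, so this case is ruled out; weight (5/14)·0 = 0.
If it is in locker 2 (prior 1/14): the attendant has 2 equally likely choices, so probability 1/2; weight (1/14)·(1/2) = 1/28.
If it is in locker 3 (prior 5/14): the attendant has 3 equally likely choices, so probability 1/3; weight (5/14)·(1/3) = 5/42.
If it is in locker 4 (prior 3/14): the attendant has 2 equally likely choices, so probability 1/2; weight (3/14)·(1/2) = 3/28.
The weights sum to 11/42.
So P(the prize voucher in locker 4 | the attendant opened locker 1) = (3/28) / (11/42) = 9/22.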